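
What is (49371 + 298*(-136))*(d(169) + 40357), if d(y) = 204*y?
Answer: 661748219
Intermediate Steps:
(49371 + 298*(-136))*(d(169) + 40357) = (49371 + 298*(-136))*(204*169 + 40357) = (49371 - 40528)*(34476 + 40357) = 8843*74833 = 661748219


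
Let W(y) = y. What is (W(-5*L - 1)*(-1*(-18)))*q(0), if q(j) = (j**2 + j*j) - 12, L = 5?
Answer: 5616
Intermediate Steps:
q(j) = -12 + 2*j**2 (q(j) = (j**2 + j**2) - 12 = 2*j**2 - 12 = -12 + 2*j**2)
(W(-5*L - 1)*(-1*(-18)))*q(0) = ((-5*5 - 1)*(-1*(-18)))*(-12 + 2*0**2) = ((-25 - 1)*18)*(-12 + 2*0) = (-26*18)*(-12 + 0) = -468*(-12) = 5616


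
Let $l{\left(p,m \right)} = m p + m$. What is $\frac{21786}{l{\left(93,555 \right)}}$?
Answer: $\frac{3631}{8695} \approx 0.4176$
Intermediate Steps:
$l{\left(p,m \right)} = m + m p$
$\frac{21786}{l{\left(93,555 \right)}} = \frac{21786}{555 \left(1 + 93\right)} = \frac{21786}{555 \cdot 94} = \frac{21786}{52170} = 21786 \cdot \frac{1}{52170} = \frac{3631}{8695}$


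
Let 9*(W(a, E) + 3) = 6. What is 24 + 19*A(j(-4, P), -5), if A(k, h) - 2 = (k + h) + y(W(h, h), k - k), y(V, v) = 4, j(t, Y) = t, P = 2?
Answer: -33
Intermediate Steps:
W(a, E) = -7/3 (W(a, E) = -3 + (⅑)*6 = -3 + ⅔ = -7/3)
A(k, h) = 6 + h + k (A(k, h) = 2 + ((k + h) + 4) = 2 + ((h + k) + 4) = 2 + (4 + h + k) = 6 + h + k)
24 + 19*A(j(-4, P), -5) = 24 + 19*(6 - 5 - 4) = 24 + 19*(-3) = 24 - 57 = -33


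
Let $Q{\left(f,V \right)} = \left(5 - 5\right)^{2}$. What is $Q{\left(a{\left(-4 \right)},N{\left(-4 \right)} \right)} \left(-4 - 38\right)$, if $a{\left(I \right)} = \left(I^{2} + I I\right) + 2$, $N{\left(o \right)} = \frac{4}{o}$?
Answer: $0$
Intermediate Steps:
$a{\left(I \right)} = 2 + 2 I^{2}$ ($a{\left(I \right)} = \left(I^{2} + I^{2}\right) + 2 = 2 I^{2} + 2 = 2 + 2 I^{2}$)
$Q{\left(f,V \right)} = 0$ ($Q{\left(f,V \right)} = 0^{2} = 0$)
$Q{\left(a{\left(-4 \right)},N{\left(-4 \right)} \right)} \left(-4 - 38\right) = 0 \left(-4 - 38\right) = 0 \left(-42\right) = 0$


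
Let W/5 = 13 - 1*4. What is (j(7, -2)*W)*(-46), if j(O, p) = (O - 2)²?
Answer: -51750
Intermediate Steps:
j(O, p) = (-2 + O)²
W = 45 (W = 5*(13 - 1*4) = 5*(13 - 4) = 5*9 = 45)
(j(7, -2)*W)*(-46) = ((-2 + 7)²*45)*(-46) = (5²*45)*(-46) = (25*45)*(-46) = 1125*(-46) = -51750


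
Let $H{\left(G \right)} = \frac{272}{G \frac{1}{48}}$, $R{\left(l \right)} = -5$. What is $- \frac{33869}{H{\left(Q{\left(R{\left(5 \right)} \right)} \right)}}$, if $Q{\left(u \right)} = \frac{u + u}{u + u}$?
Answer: $- \frac{33869}{13056} \approx -2.5941$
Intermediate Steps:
$Q{\left(u \right)} = 1$ ($Q{\left(u \right)} = \frac{2 u}{2 u} = 2 u \frac{1}{2 u} = 1$)
$H{\left(G \right)} = \frac{13056}{G}$ ($H{\left(G \right)} = \frac{272}{G \frac{1}{48}} = \frac{272}{\frac{1}{48} G} = 272 \frac{48}{G} = \frac{13056}{G}$)
$- \frac{33869}{H{\left(Q{\left(R{\left(5 \right)} \right)} \right)}} = - \frac{33869}{13056 \cdot 1^{-1}} = - \frac{33869}{13056 \cdot 1} = - \frac{33869}{13056}$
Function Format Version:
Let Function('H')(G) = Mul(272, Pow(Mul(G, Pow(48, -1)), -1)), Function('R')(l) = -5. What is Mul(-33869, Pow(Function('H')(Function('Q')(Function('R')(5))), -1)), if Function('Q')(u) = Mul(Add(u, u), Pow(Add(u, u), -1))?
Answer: Rational(-33869, 13056) ≈ -2.5941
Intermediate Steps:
Function('Q')(u) = 1 (Function('Q')(u) = Mul(Mul(2, u), Pow(Mul(2, u), -1)) = Mul(Mul(2, u), Mul(Rational(1, 2), Pow(u, -1))) = 1)
Function('H')(G) = Mul(13056, Pow(G, -1)) (Function('H')(G) = Mul(272, Pow(Mul(G, Rational(1, 48)), -1)) = Mul(272, Pow(Mul(Rational(1, 48), G), -1)) = Mul(272, Mul(48, Pow(G, -1))) = Mul(13056, Pow(G, -1)))
Mul(-33869, Pow(Function('H')(Function('Q')(Function('R')(5))), -1)) = Mul(-33869, Pow(Mul(13056, Pow(1, -1)), -1)) = Mul(-33869, Pow(Mul(13056, 1), -1)) = Mul(-33869, Pow(13056, -1)) = Mul(-33869, Rational(1, 13056)) = Rational(-33869, 13056)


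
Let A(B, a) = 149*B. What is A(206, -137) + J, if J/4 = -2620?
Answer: 20214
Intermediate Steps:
J = -10480 (J = 4*(-2620) = -10480)
A(206, -137) + J = 149*206 - 10480 = 30694 - 10480 = 20214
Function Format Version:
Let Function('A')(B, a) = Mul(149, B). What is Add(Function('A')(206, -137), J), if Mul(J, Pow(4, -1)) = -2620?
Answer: 20214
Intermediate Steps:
J = -10480 (J = Mul(4, -2620) = -10480)
Add(Function('A')(206, -137), J) = Add(Mul(149, 206), -10480) = Add(30694, -10480) = 20214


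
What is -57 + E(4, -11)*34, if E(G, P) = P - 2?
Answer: -499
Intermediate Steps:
E(G, P) = -2 + P
-57 + E(4, -11)*34 = -57 + (-2 - 11)*34 = -57 - 13*34 = -57 - 442 = -499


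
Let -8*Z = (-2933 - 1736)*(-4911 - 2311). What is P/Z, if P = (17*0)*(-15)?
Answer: 0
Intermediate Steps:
P = 0 (P = 0*(-15) = 0)
Z = -16859759/4 (Z = -(-2933 - 1736)*(-4911 - 2311)/8 = -(-4669)*(-7222)/8 = -1/8*33719518 = -16859759/4 ≈ -4.2149e+6)
P/Z = 0/(-16859759/4) = 0*(-4/16859759) = 0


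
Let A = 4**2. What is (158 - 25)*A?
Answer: 2128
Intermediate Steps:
A = 16
(158 - 25)*A = (158 - 25)*16 = 133*16 = 2128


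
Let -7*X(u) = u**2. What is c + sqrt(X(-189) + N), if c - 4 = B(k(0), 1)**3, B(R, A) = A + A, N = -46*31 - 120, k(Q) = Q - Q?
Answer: 12 + I*sqrt(6649) ≈ 12.0 + 81.541*I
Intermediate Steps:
k(Q) = 0
N = -1546 (N = -1426 - 120 = -1546)
B(R, A) = 2*A
X(u) = -u**2/7
c = 12 (c = 4 + (2*1)**3 = 4 + 2**3 = 4 + 8 = 12)
c + sqrt(X(-189) + N) = 12 + sqrt(-1/7*(-189)**2 - 1546) = 12 + sqrt(-1/7*35721 - 1546) = 12 + sqrt(-5103 - 1546) = 12 + sqrt(-6649) = 12 + I*sqrt(6649)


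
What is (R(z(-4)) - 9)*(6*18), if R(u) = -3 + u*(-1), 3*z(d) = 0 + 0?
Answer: -1296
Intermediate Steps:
z(d) = 0 (z(d) = (0 + 0)/3 = (1/3)*0 = 0)
R(u) = -3 - u
(R(z(-4)) - 9)*(6*18) = ((-3 - 1*0) - 9)*(6*18) = ((-3 + 0) - 9)*108 = (-3 - 9)*108 = -12*108 = -1296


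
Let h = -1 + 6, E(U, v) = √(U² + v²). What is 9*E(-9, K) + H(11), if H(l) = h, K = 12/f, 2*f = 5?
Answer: 484/5 ≈ 96.800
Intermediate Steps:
f = 5/2 (f = (½)*5 = 5/2 ≈ 2.5000)
K = 24/5 (K = 12/(5/2) = 12*(⅖) = 24/5 ≈ 4.8000)
h = 5
H(l) = 5
9*E(-9, K) + H(11) = 9*√((-9)² + (24/5)²) + 5 = 9*√(81 + 576/25) + 5 = 9*√(2601/25) + 5 = 9*(51/5) + 5 = 459/5 + 5 = 484/5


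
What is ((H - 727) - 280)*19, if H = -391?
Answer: -26562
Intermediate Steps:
((H - 727) - 280)*19 = ((-391 - 727) - 280)*19 = (-1118 - 280)*19 = -1398*19 = -26562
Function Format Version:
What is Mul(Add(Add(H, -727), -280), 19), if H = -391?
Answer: -26562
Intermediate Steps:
Mul(Add(Add(H, -727), -280), 19) = Mul(Add(Add(-391, -727), -280), 19) = Mul(Add(-1118, -280), 19) = Mul(-1398, 19) = -26562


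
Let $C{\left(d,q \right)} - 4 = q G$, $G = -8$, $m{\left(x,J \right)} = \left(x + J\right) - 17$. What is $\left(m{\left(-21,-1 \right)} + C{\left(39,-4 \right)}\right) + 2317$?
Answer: $2314$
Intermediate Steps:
$m{\left(x,J \right)} = -17 + J + x$ ($m{\left(x,J \right)} = \left(J + x\right) - 17 = -17 + J + x$)
$C{\left(d,q \right)} = 4 - 8 q$ ($C{\left(d,q \right)} = 4 + q \left(-8\right) = 4 - 8 q$)
$\left(m{\left(-21,-1 \right)} + C{\left(39,-4 \right)}\right) + 2317 = \left(\left(-17 - 1 - 21\right) + \left(4 - -32\right)\right) + 2317 = \left(-39 + \left(4 + 32\right)\right) + 2317 = \left(-39 + 36\right) + 2317 = -3 + 2317 = 2314$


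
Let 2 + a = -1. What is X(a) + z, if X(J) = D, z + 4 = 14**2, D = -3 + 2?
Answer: 191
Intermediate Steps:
a = -3 (a = -2 - 1 = -3)
D = -1
z = 192 (z = -4 + 14**2 = -4 + 196 = 192)
X(J) = -1
X(a) + z = -1 + 192 = 191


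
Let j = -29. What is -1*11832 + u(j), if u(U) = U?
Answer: -11861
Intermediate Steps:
-1*11832 + u(j) = -1*11832 - 29 = -11832 - 29 = -11861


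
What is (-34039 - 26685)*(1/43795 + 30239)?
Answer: -4232517151176/2305 ≈ -1.8362e+9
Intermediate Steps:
(-34039 - 26685)*(1/43795 + 30239) = -60724*(1/43795 + 30239) = -60724*1324317006/43795 = -4232517151176/2305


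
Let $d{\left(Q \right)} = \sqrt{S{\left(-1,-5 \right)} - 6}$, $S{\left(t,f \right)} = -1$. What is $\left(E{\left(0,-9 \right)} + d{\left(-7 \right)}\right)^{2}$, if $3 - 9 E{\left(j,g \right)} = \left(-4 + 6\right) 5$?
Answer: $\frac{\left(7 - 9 i \sqrt{7}\right)^{2}}{81} \approx -6.3951 - 4.1156 i$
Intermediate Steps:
$E{\left(j,g \right)} = - \frac{7}{9}$ ($E{\left(j,g \right)} = \frac{1}{3} - \frac{\left(-4 + 6\right) 5}{9} = \frac{1}{3} - \frac{2 \cdot 5}{9} = \frac{1}{3} - \frac{10}{9} = - \frac{7}{9}$)
$d{\left(Q \right)} = i \sqrt{7}$ ($d{\left(Q \right)} = \sqrt{-1 - 6} = \sqrt{-7} = i \sqrt{7}$)
$\left(E{\left(0,-9 \right)} + d{\left(-7 \right)}\right)^{2} = \left(- \frac{7}{9} + i \sqrt{7}\right)^{2}$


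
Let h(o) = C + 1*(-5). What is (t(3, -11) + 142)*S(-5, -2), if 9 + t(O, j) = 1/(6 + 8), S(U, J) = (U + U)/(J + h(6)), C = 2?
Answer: 1863/7 ≈ 266.14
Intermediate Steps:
h(o) = -3 (h(o) = 2 + 1*(-5) = 2 - 5 = -3)
S(U, J) = 2*U/(-3 + J) (S(U, J) = (U + U)/(J - 3) = (2*U)/(-3 + J) = 2*U/(-3 + J))
t(O, j) = -125/14 (t(O, j) = -9 + 1/(6 + 8) = -9 + 1/14 = -125/14)
(t(3, -11) + 142)*S(-5, -2) = (-125/14 + 142)*(2*(-5)/(-3 - 2)) = 1863*(2*(-5)/(-5))/14 = 1863*(2*(-5)*(-⅕))/14 = (1863/14)*2 = 1863/7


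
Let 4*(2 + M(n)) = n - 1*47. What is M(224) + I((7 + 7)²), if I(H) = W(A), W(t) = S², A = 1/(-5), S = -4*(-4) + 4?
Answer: 1769/4 ≈ 442.25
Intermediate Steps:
M(n) = -55/4 + n/4 (M(n) = -2 + (n - 1*47)/4 = -2 + (n - 47)/4 = -2 + (-47 + n)/4 = -2 + (-47/4 + n/4) = -55/4 + n/4)
S = 20 (S = 16 + 4 = 20)
A = -⅕ ≈ -0.20000
W(t) = 400 (W(t) = 20² = 400)
I(H) = 400
M(224) + I((7 + 7)²) = (-55/4 + (¼)*224) + 400 = (-55/4 + 56) + 400 = 169/4 + 400 = 1769/4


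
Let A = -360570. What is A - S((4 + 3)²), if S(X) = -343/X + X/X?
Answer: -360564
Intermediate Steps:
S(X) = 1 - 343/X (S(X) = -343/X + 1 = 1 - 343/X)
A - S((4 + 3)²) = -360570 - (-343 + (4 + 3)²)/((4 + 3)²) = -360570 - (-343 + 7²)/(7²) = -360570 - (-343 + 49)/49 = -360570 - (-294)/49 = -360570 - 1*(-6) = -360570 + 6 = -360564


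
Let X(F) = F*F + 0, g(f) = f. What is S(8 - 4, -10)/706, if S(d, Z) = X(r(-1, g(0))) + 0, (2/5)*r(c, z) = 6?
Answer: 225/706 ≈ 0.31870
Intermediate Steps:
r(c, z) = 15 (r(c, z) = (5/2)*6 = 15)
X(F) = F**2 (X(F) = F**2 + 0 = F**2)
S(d, Z) = 225 (S(d, Z) = 15**2 + 0 = 225 + 0 = 225)
S(8 - 4, -10)/706 = 225/706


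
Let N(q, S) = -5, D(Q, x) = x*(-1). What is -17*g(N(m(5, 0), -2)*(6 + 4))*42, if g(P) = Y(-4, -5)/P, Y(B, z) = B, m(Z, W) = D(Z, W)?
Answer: -1428/25 ≈ -57.120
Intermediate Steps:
D(Q, x) = -x
m(Z, W) = -W
g(P) = -4/P
-17*g(N(m(5, 0), -2)*(6 + 4))*42 = -(-68)/((-5*(6 + 4)))*42 = -(-68)/((-5*10))*42 = -(-68)/(-50)*42 = -(-68)*(-1)/50*42 = -17*2/25*42 = -34/25*42 = -1428/25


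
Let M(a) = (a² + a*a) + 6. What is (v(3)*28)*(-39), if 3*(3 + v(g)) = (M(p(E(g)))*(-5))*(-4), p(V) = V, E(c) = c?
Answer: -171444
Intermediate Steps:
M(a) = 6 + 2*a² (M(a) = (a² + a²) + 6 = 2*a² + 6 = 6 + 2*a²)
v(g) = 37 + 40*g²/3 (v(g) = -3 + (((6 + 2*g²)*(-5))*(-4))/3 = -3 + ((-30 - 10*g²)*(-4))/3 = -3 + (120 + 40*g²)/3 = -3 + (40 + 40*g²/3) = 37 + 40*g²/3)
(v(3)*28)*(-39) = ((37 + (40/3)*3²)*28)*(-39) = ((37 + (40/3)*9)*28)*(-39) = ((37 + 120)*28)*(-39) = (157*28)*(-39) = 4396*(-39) = -171444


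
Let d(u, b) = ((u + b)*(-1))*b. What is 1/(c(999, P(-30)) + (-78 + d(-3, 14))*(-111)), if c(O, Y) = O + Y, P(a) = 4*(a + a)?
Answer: 1/26511 ≈ 3.7720e-5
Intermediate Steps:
P(a) = 8*a (P(a) = 4*(2*a) = 8*a)
d(u, b) = b*(-b - u) (d(u, b) = ((b + u)*(-1))*b = (-b - u)*b = b*(-b - u))
1/(c(999, P(-30)) + (-78 + d(-3, 14))*(-111)) = 1/((999 + 8*(-30)) + (-78 - 1*14*(14 - 3))*(-111)) = 1/((999 - 240) + (-78 - 1*14*11)*(-111)) = 1/(759 + (-78 - 154)*(-111)) = 1/(759 - 232*(-111)) = 1/(759 + 25752) = 1/26511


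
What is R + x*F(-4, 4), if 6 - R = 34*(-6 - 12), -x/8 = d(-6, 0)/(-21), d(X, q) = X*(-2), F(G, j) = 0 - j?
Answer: 4198/7 ≈ 599.71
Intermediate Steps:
F(G, j) = -j
d(X, q) = -2*X
x = 32/7 (x = -8*(-2*(-6))/(-21) = -96*(-1)/21 = -8*(-4/7) = 32/7 ≈ 4.5714)
R = 618 (R = 6 - 34*(-6 - 12) = 6 - 34*(-18) = 6 - 1*(-612) = 6 + 612 = 618)
R + x*F(-4, 4) = 618 + 32*(-1*4)/7 = 618 + (32/7)*(-4) = 618 - 128/7 = 4198/7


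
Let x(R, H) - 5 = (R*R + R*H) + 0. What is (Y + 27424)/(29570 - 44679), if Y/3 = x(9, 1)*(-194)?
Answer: 27866/15109 ≈ 1.8443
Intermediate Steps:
x(R, H) = 5 + R² + H*R (x(R, H) = 5 + ((R*R + R*H) + 0) = 5 + ((R² + H*R) + 0) = 5 + (R² + H*R) = 5 + R² + H*R)
Y = -55290 (Y = 3*((5 + 9² + 1*9)*(-194)) = 3*((5 + 81 + 9)*(-194)) = 3*(95*(-194)) = 3*(-18430) = -55290)
(Y + 27424)/(29570 - 44679) = (-55290 + 27424)/(29570 - 44679) = -27866/(-15109) = -27866*(-1/15109) = 27866/15109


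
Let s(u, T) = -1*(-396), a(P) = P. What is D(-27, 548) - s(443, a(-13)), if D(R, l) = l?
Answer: 152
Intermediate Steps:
s(u, T) = 396
D(-27, 548) - s(443, a(-13)) = 548 - 1*396 = 548 - 396 = 152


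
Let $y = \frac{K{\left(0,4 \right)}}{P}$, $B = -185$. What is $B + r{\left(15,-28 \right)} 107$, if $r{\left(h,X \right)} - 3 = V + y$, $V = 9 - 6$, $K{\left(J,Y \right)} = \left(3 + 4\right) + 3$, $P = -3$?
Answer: $\frac{301}{3} \approx 100.33$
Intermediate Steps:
$K{\left(J,Y \right)} = 10$ ($K{\left(J,Y \right)} = 7 + 3 = 10$)
$V = 3$
$y = - \frac{10}{3}$ ($y = \frac{10}{-3} = 10 \left(- \frac{1}{3}\right) = - \frac{10}{3} \approx -3.3333$)
$r{\left(h,X \right)} = \frac{8}{3}$ ($r{\left(h,X \right)} = 3 + \left(3 - \frac{10}{3}\right) = 3 - \frac{1}{3} = \frac{8}{3}$)
$B + r{\left(15,-28 \right)} 107 = -185 + \frac{8}{3} \cdot 107 = -185 + \frac{856}{3} = \frac{301}{3}$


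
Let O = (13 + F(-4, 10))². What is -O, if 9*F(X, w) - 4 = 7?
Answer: -16384/81 ≈ -202.27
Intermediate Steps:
F(X, w) = 11/9 (F(X, w) = 4/9 + (⅑)*7 = 4/9 + 7/9 = 11/9)
O = 16384/81 (O = (13 + 11/9)² = (128/9)² = 16384/81 ≈ 202.27)
-O = -1*16384/81 = -16384/81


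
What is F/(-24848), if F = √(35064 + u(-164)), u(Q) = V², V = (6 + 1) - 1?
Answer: -15*√39/12424 ≈ -0.0075398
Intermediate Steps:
V = 6 (V = 7 - 1 = 6)
u(Q) = 36 (u(Q) = 6² = 36)
F = 30*√39 (F = √(35064 + 36) = √35100 = 30*√39 ≈ 187.35)
F/(-24848) = (30*√39)/(-24848) = (30*√39)*(-1/24848) = -15*√39/12424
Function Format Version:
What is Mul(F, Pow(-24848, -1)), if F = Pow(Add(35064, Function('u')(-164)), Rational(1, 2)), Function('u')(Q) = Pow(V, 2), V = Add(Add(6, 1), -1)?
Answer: Mul(Rational(-15, 12424), Pow(39, Rational(1, 2))) ≈ -0.0075398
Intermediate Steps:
V = 6 (V = Add(7, -1) = 6)
Function('u')(Q) = 36 (Function('u')(Q) = Pow(6, 2) = 36)
F = Mul(30, Pow(39, Rational(1, 2))) (F = Pow(Add(35064, 36), Rational(1, 2)) = Pow(35100, Rational(1, 2)) = Mul(30, Pow(39, Rational(1, 2))) ≈ 187.35)
Mul(F, Pow(-24848, -1)) = Mul(Mul(30, Pow(39, Rational(1, 2))), Pow(-24848, -1)) = Mul(Mul(30, Pow(39, Rational(1, 2))), Rational(-1, 24848)) = Mul(Rational(-15, 12424), Pow(39, Rational(1, 2)))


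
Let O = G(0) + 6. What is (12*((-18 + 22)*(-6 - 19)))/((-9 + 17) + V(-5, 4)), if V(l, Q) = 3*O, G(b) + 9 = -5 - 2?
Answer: 600/11 ≈ 54.545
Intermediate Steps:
G(b) = -16 (G(b) = -9 + (-5 - 2) = -9 - 7 = -16)
O = -10 (O = -16 + 6 = -10)
V(l, Q) = -30 (V(l, Q) = 3*(-10) = -30)
(12*((-18 + 22)*(-6 - 19)))/((-9 + 17) + V(-5, 4)) = (12*((-18 + 22)*(-6 - 19)))/((-9 + 17) - 30) = (12*(4*(-25)))/(8 - 30) = (12*(-100))/(-22) = -1200*(-1/22) = 600/11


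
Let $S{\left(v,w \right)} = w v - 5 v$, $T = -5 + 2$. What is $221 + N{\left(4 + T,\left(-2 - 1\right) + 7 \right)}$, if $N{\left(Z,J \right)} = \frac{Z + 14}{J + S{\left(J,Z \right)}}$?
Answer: $\frac{879}{4} \approx 219.75$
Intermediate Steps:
$T = -3$
$S{\left(v,w \right)} = - 5 v + v w$ ($S{\left(v,w \right)} = v w - 5 v = - 5 v + v w$)
$N{\left(Z,J \right)} = \frac{14 + Z}{J + J \left(-5 + Z\right)}$ ($N{\left(Z,J \right)} = \frac{Z + 14}{J + J \left(-5 + Z\right)} = \frac{14 + Z}{J + J \left(-5 + Z\right)}$)
$221 + N{\left(4 + T,\left(-2 - 1\right) + 7 \right)} = 221 + \frac{14 + \left(4 - 3\right)}{\left(\left(-2 - 1\right) + 7\right) \left(-4 + \left(4 - 3\right)\right)} = 221 + \frac{14 + 1}{\left(-3 + 7\right) \left(-4 + 1\right)} = 221 + \frac{1}{4} \frac{1}{-3} \cdot 15 = 221 + \frac{1}{4} \left(- \frac{1}{3}\right) 15 = 221 - \frac{5}{4} = \frac{879}{4}$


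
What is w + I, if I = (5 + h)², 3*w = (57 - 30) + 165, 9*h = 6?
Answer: 865/9 ≈ 96.111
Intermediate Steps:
h = ⅔ (h = (⅑)*6 = ⅔ ≈ 0.66667)
w = 64 (w = ((57 - 30) + 165)/3 = (27 + 165)/3 = (⅓)*192 = 64)
I = 289/9 (I = (5 + ⅔)² = (17/3)² = 289/9 ≈ 32.111)
w + I = 64 + 289/9 = 865/9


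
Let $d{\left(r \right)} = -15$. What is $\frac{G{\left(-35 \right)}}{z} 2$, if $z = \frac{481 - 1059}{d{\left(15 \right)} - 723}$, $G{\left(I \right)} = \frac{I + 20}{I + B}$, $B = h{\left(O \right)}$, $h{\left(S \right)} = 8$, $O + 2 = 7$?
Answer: $\frac{410}{289} \approx 1.4187$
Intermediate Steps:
$O = 5$ ($O = -2 + 7 = 5$)
$B = 8$
$G{\left(I \right)} = \frac{20 + I}{8 + I}$ ($G{\left(I \right)} = \frac{I + 20}{I + 8} = \frac{20 + I}{8 + I}$)
$z = \frac{289}{369}$ ($z = \frac{481 - 1059}{-15 - 723} = - \frac{578}{-738} = \left(-578\right) \left(- \frac{1}{738}\right) = \frac{289}{369} \approx 0.7832$)
$\frac{G{\left(-35 \right)}}{z} 2 = \frac{\frac{1}{8 - 35} \left(20 - 35\right)}{\frac{289}{369}} \cdot 2 = \frac{1}{-27} \left(-15\right) \frac{369}{289} \cdot 2 = \left(- \frac{1}{27}\right) \left(-15\right) \frac{369}{289} \cdot 2 = \frac{5}{9} \cdot \frac{369}{289} \cdot 2 = \frac{205}{289} \cdot 2 = \frac{410}{289}$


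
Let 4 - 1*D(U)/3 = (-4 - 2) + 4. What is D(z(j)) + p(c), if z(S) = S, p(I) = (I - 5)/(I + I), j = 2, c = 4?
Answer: 143/8 ≈ 17.875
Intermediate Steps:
p(I) = (-5 + I)/(2*I) (p(I) = (-5 + I)/((2*I)) = (-5 + I)*(1/(2*I)) = (-5 + I)/(2*I))
D(U) = 18 (D(U) = 12 - 3*((-4 - 2) + 4) = 12 - 3*(-6 + 4) = 12 - 3*(-2) = 12 + 6 = 18)
D(z(j)) + p(c) = 18 + (½)*(-5 + 4)/4 = 18 + (½)*(¼)*(-1) = 18 - ⅛ = 143/8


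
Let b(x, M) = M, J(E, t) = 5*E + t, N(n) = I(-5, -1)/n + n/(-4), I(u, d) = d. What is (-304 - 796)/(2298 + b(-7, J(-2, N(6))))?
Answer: -3300/6859 ≈ -0.48112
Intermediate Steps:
N(n) = -1/n - n/4 (N(n) = -1/n + n/(-4) = -1/n + n*(-¼) = -1/n - n/4)
J(E, t) = t + 5*E
(-304 - 796)/(2298 + b(-7, J(-2, N(6)))) = (-304 - 796)/(2298 + ((-1/6 - ¼*6) + 5*(-2))) = -1100/(2298 + ((-1*⅙ - 3/2) - 10)) = -1100/(2298 + ((-⅙ - 3/2) - 10)) = -1100/(2298 + (-5/3 - 10)) = -1100/(2298 - 35/3) = -1100/6859/3 = -1100*3/6859 = -3300/6859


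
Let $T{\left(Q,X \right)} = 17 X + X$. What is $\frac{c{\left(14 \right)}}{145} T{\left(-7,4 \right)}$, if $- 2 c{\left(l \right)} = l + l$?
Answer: $- \frac{1008}{145} \approx -6.9517$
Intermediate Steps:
$c{\left(l \right)} = - l$ ($c{\left(l \right)} = - \frac{l + l}{2} = - \frac{2 l}{2} = - l$)
$T{\left(Q,X \right)} = 18 X$
$\frac{c{\left(14 \right)}}{145} T{\left(-7,4 \right)} = \frac{\left(-1\right) 14}{145} \cdot 18 \cdot 4 = \left(-14\right) \frac{1}{145} \cdot 72 = \left(- \frac{14}{145}\right) 72 = - \frac{1008}{145}$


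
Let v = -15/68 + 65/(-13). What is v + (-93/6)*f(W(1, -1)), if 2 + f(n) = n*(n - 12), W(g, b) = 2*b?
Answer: -27759/68 ≈ -408.22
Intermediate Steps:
v = -355/68 (v = -15*1/68 + 65*(-1/13) = -15/68 - 5 = -355/68 ≈ -5.2206)
f(n) = -2 + n*(-12 + n) (f(n) = -2 + n*(n - 12) = -2 + n*(-12 + n))
v + (-93/6)*f(W(1, -1)) = -355/68 + (-93/6)*(-2 + (2*(-1))**2 - 24*(-1)) = -355/68 + (-93*1/6)*(-2 + (-2)**2 - 12*(-2)) = -355/68 - 31*(-2 + 4 + 24)/2 = -355/68 - 31/2*26 = -355/68 - 403 = -27759/68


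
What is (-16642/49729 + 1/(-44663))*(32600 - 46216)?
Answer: 10121200002000/2221046327 ≈ 4557.0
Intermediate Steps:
(-16642/49729 + 1/(-44663))*(32600 - 46216) = (-16642*1/49729 - 1/44663)*(-13616) = (-16642/49729 - 1/44663)*(-13616) = -743331375/2221046327*(-13616) = 10121200002000/2221046327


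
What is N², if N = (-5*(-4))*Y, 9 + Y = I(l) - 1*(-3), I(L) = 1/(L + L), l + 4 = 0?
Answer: 60025/4 ≈ 15006.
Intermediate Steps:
l = -4 (l = -4 + 0 = -4)
I(L) = 1/(2*L)
Y = -49/8 (Y = -9 + ((½)/(-4) - 1*(-3)) = -9 + ((½)*(-¼) + 3) = -9 + (-⅛ + 3) = -9 + 23/8 = -49/8 ≈ -6.1250)
N = -245/2 (N = -5*(-4)*(-49/8) = 20*(-49/8) = -245/2 ≈ -122.50)
N² = (-245/2)² = 60025/4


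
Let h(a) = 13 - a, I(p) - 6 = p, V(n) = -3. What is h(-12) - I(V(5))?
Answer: 22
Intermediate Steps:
I(p) = 6 + p
h(-12) - I(V(5)) = (13 - 1*(-12)) - (6 - 3) = (13 + 12) - 1*3 = 25 - 3 = 22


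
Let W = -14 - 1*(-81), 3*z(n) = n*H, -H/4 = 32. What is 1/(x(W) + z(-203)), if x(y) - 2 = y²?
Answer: 3/39457 ≈ 7.6032e-5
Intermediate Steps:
H = -128 (H = -4*32 = -128)
z(n) = -128*n/3 (z(n) = (n*(-128))/3 = (-128*n)/3 = -128*n/3)
W = 67 (W = -14 + 81 = 67)
x(y) = 2 + y²
1/(x(W) + z(-203)) = 1/((2 + 67²) - 128/3*(-203)) = 1/((2 + 4489) + 25984/3) = 1/(4491 + 25984/3) = 1/(39457/3) = 3/39457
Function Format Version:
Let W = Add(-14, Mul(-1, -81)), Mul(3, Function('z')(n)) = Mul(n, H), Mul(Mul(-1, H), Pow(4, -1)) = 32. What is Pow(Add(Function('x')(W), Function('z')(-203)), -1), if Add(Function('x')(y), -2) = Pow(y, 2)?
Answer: Rational(3, 39457) ≈ 7.6032e-5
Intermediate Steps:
H = -128 (H = Mul(-4, 32) = -128)
Function('z')(n) = Mul(Rational(-128, 3), n) (Function('z')(n) = Mul(Rational(1, 3), Mul(n, -128)) = Mul(Rational(1, 3), Mul(-128, n)) = Mul(Rational(-128, 3), n))
W = 67 (W = Add(-14, 81) = 67)
Function('x')(y) = Add(2, Pow(y, 2))
Pow(Add(Function('x')(W), Function('z')(-203)), -1) = Pow(Add(Add(2, Pow(67, 2)), Mul(Rational(-128, 3), -203)), -1) = Pow(Add(Add(2, 4489), Rational(25984, 3)), -1) = Pow(Add(4491, Rational(25984, 3)), -1) = Pow(Rational(39457, 3), -1) = Rational(3, 39457)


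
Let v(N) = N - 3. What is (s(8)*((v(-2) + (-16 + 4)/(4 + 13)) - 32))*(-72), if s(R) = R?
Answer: 369216/17 ≈ 21719.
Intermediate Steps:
v(N) = -3 + N
(s(8)*((v(-2) + (-16 + 4)/(4 + 13)) - 32))*(-72) = (8*(((-3 - 2) + (-16 + 4)/(4 + 13)) - 32))*(-72) = (8*((-5 - 12/17) - 32))*(-72) = (8*(-97/17 - 32))*(-72) = (8*(-641/17))*(-72) = -5128/17*(-72) = 369216/17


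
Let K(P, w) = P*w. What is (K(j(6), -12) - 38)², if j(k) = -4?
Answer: 100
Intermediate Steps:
(K(j(6), -12) - 38)² = (-4*(-12) - 38)² = (48 - 38)² = 10² = 100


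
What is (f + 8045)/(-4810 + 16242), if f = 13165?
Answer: 10605/5716 ≈ 1.8553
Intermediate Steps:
(f + 8045)/(-4810 + 16242) = (13165 + 8045)/(-4810 + 16242) = 21210/11432 = 21210*(1/11432) = 10605/5716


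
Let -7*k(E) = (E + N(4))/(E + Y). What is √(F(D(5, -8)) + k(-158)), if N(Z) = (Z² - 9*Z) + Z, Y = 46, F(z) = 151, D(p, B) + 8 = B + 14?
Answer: √118210/28 ≈ 12.279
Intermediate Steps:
D(p, B) = 6 + B (D(p, B) = -8 + (B + 14) = -8 + (14 + B) = 6 + B)
N(Z) = Z² - 8*Z
k(E) = -(-16 + E)/(7*(46 + E)) (k(E) = -(E + 4*(-8 + 4))/(7*(E + 46)) = -(E + 4*(-4))/(7*(46 + E)) = -(E - 16)/(7*(46 + E)) = -(-16 + E)/(7*(46 + E)))
√(F(D(5, -8)) + k(-158)) = √(151 + (16 - 1*(-158))/(7*(46 - 158))) = √(151 + (⅐)*(16 + 158)/(-112)) = √(151 + (⅐)*(-1/112)*174) = √(151 - 87/392) = √(59105/392) = √118210/28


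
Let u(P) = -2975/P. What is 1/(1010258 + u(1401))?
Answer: 1401/1415368483 ≈ 9.8985e-7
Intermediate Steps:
1/(1010258 + u(1401)) = 1/(1010258 - 2975/1401) = 1/(1415368483/1401) = 1401/1415368483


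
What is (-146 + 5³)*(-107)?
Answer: 2247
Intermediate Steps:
(-146 + 5³)*(-107) = (-146 + 125)*(-107) = -21*(-107) = 2247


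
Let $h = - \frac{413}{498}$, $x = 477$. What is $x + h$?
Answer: $\frac{237133}{498} \approx 476.17$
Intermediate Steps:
$h = - \frac{413}{498}$ ($h = \left(-413\right) \frac{1}{498} = - \frac{413}{498} \approx -0.82932$)
$x + h = 477 - \frac{413}{498} = \frac{237133}{498}$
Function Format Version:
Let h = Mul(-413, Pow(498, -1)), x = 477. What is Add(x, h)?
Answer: Rational(237133, 498) ≈ 476.17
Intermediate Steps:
h = Rational(-413, 498) (h = Mul(-413, Rational(1, 498)) = Rational(-413, 498) ≈ -0.82932)
Add(x, h) = Add(477, Rational(-413, 498)) = Rational(237133, 498)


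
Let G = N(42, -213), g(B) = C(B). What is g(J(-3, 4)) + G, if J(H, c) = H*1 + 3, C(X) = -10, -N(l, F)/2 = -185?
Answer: 360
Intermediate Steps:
N(l, F) = 370 (N(l, F) = -2*(-185) = 370)
J(H, c) = 3 + H (J(H, c) = H + 3 = 3 + H)
g(B) = -10
G = 370
g(J(-3, 4)) + G = -10 + 370 = 360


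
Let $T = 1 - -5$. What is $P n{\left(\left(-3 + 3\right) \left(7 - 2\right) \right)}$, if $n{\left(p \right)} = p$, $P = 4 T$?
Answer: $0$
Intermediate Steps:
$T = 6$ ($T = 1 + 5 = 6$)
$P = 24$ ($P = 4 \cdot 6 = 24$)
$P n{\left(\left(-3 + 3\right) \left(7 - 2\right) \right)} = 24 \left(-3 + 3\right) \left(7 - 2\right) = 24 \cdot 0 \cdot 5 = 24 \cdot 0 = 0$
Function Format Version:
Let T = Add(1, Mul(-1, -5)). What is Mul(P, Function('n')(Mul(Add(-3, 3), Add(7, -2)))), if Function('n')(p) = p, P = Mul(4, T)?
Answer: 0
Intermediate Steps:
T = 6 (T = Add(1, 5) = 6)
P = 24 (P = Mul(4, 6) = 24)
Mul(P, Function('n')(Mul(Add(-3, 3), Add(7, -2)))) = Mul(24, Mul(Add(-3, 3), Add(7, -2))) = Mul(24, Mul(0, 5)) = Mul(24, 0) = 0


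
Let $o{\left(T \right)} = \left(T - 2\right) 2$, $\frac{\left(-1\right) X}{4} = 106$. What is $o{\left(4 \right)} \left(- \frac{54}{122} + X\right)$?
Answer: $- \frac{103564}{61} \approx -1697.8$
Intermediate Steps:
$X = -424$ ($X = \left(-4\right) 106 = -424$)
$o{\left(T \right)} = -4 + 2 T$ ($o{\left(T \right)} = \left(-2 + T\right) 2 = -4 + 2 T$)
$o{\left(4 \right)} \left(- \frac{54}{122} + X\right) = \left(-4 + 2 \cdot 4\right) \left(- \frac{54}{122} - 424\right) = \left(-4 + 8\right) \left(\left(-54\right) \frac{1}{122} - 424\right) = 4 \left(- \frac{27}{61} - 424\right) = 4 \left(- \frac{25891}{61}\right) = - \frac{103564}{61}$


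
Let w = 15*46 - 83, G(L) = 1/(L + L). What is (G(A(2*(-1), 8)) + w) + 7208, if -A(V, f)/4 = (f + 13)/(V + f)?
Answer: 218819/28 ≈ 7815.0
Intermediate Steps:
A(V, f) = -4*(13 + f)/(V + f) (A(V, f) = -4*(f + 13)/(V + f) = -4*(13 + f)/(V + f))
G(L) = 1/(2*L)
w = 607 (w = 690 - 83 = 607)
(G(A(2*(-1), 8)) + w) + 7208 = (1/(2*((4*(-13 - 1*8)/(2*(-1) + 8)))) + 607) + 7208 = (1/(2*((4*(-13 - 8)/(-2 + 8)))) + 607) + 7208 = (1/(2*((4*(-21)/6))) + 607) + 7208 = (1/(2*((4*(⅙)*(-21)))) + 607) + 7208 = ((½)/(-14) + 607) + 7208 = ((½)*(-1/14) + 607) + 7208 = (-1/28 + 607) + 7208 = 16995/28 + 7208 = 218819/28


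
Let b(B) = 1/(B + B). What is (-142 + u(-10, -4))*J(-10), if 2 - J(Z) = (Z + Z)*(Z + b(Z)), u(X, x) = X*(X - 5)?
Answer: -1592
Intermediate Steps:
u(X, x) = X*(-5 + X)
b(B) = 1/(2*B)
J(Z) = 2 - 2*Z*(Z + 1/(2*Z)) (J(Z) = 2 - (Z + Z)*(Z + 1/(2*Z)) = 2 - 2*Z*(Z + 1/(2*Z)))
(-142 + u(-10, -4))*J(-10) = (-142 - 10*(-5 - 10))*(1 - 2*(-10)**2) = (-142 - 10*(-15))*(1 - 2*100) = (-142 + 150)*(1 - 200) = 8*(-199) = -1592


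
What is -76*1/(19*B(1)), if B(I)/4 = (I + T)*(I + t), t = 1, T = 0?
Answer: -½ ≈ -0.50000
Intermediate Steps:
B(I) = 4*I*(1 + I) (B(I) = 4*((I + 0)*(I + 1)) = 4*(I*(1 + I)) = 4*I*(1 + I))
-76*1/(19*B(1)) = -76*1/(76*(1 + 1)) = -76/(19*(4*1*2)) = -76/(19*8) = -76/152 = -76*1/152 = -½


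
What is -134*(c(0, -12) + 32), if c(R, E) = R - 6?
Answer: -3484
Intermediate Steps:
c(R, E) = -6 + R
-134*(c(0, -12) + 32) = -134*((-6 + 0) + 32) = -134*(-6 + 32) = -134*26 = -3484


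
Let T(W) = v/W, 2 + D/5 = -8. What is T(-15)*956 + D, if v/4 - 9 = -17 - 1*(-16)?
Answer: -31342/15 ≈ -2089.5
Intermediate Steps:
D = -50 (D = -10 + 5*(-8) = -10 - 40 = -50)
v = 32 (v = 36 + 4*(-17 - 1*(-16)) = 36 + 4*(-17 + 16) = 36 + 4*(-1) = 36 - 4 = 32)
T(W) = 32/W
T(-15)*956 + D = (32/(-15))*956 - 50 = (32*(-1/15))*956 - 50 = -32/15*956 - 50 = -30592/15 - 50 = -31342/15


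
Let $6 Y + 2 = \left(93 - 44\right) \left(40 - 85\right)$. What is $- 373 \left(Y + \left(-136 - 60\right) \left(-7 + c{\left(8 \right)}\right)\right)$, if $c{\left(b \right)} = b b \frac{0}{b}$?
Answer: $- \frac{2247325}{6} \approx -3.7455 \cdot 10^{5}$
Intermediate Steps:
$c{\left(b \right)} = 0$ ($c{\left(b \right)} = b^{2} \cdot 0 = 0$)
$Y = - \frac{2207}{6}$ ($Y = - \frac{1}{3} + \frac{\left(93 - 44\right) \left(40 - 85\right)}{6} = - \frac{1}{3} + \frac{49 \left(-45\right)}{6} = - \frac{1}{3} + \frac{1}{6} \left(-2205\right) = - \frac{1}{3} - \frac{735}{2} = - \frac{2207}{6} \approx -367.83$)
$- 373 \left(Y + \left(-136 - 60\right) \left(-7 + c{\left(8 \right)}\right)\right) = - 373 \left(- \frac{2207}{6} + \left(-136 - 60\right) \left(-7 + 0\right)\right) = - 373 \left(- \frac{2207}{6} - -1372\right) = - 373 \left(- \frac{2207}{6} + 1372\right) = \left(-373\right) \frac{6025}{6} = - \frac{2247325}{6}$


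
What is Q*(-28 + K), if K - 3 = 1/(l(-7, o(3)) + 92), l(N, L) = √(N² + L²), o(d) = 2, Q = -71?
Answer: 14922993/8411 + 71*√53/8411 ≈ 1774.3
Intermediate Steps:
l(N, L) = √(L² + N²)
K = 3 + 1/(92 + √53) (K = 3 + 1/(√(2² + (-7)²) + 92) = 3 + 1/(√(4 + 49) + 92) = 3 + 1/(√53 + 92) = 3 + 1/(92 + √53) ≈ 3.0101)
Q*(-28 + K) = -71*(-28 + (25325/8411 - √53/8411)) = -71*(-210183/8411 - √53/8411) = 14922993/8411 + 71*√53/8411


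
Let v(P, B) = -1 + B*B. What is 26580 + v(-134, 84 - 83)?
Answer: 26580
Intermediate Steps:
v(P, B) = -1 + B**2
26580 + v(-134, 84 - 83) = 26580 + (-1 + (84 - 83)**2) = 26580 + (-1 + 1**2) = 26580 + (-1 + 1) = 26580 + 0 = 26580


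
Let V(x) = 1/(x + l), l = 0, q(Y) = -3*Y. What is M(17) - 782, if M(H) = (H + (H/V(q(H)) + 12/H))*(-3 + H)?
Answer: -215426/17 ≈ -12672.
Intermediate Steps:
V(x) = 1/x (V(x) = 1/(x + 0) = 1/x)
M(H) = (-3 + H)*(H - 3*H² + 12/H) (M(H) = (H + (H/(1/(-3*H)) + 12/H))*(-3 + H) = (H + (H/((-1/(3*H))) + 12/H))*(-3 + H) = (H + (H*(-3*H) + 12/H))*(-3 + H) = (H + (-3*H² + 12/H))*(-3 + H) = (H - 3*H² + 12/H)*(-3 + H) = (-3 + H)*(H - 3*H² + 12/H))
M(17) - 782 = (12 - 36/17 - 3*17 - 3*17³ + 10*17²) - 782 = (12 - 36*1/17 - 51 - 3*4913 + 10*289) - 782 = (12 - 36/17 - 51 - 14739 + 2890) - 782 = -202132/17 - 782 = -215426/17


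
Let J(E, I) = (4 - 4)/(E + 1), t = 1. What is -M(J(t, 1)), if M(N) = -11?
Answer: 11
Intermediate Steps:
J(E, I) = 0 (J(E, I) = 0/(1 + E) = 0)
-M(J(t, 1)) = -1*(-11) = 11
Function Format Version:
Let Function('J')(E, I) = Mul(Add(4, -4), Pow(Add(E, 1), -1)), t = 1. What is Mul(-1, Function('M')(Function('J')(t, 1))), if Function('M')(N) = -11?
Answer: 11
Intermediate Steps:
Function('J')(E, I) = 0 (Function('J')(E, I) = Mul(0, Pow(Add(1, E), -1)) = 0)
Mul(-1, Function('M')(Function('J')(t, 1))) = Mul(-1, -11) = 11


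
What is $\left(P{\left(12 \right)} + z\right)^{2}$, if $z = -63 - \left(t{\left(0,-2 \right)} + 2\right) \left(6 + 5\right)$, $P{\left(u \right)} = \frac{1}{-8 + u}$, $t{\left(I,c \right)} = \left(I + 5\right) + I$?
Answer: $\frac{312481}{16} \approx 19530.0$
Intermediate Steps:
$t{\left(I,c \right)} = 5 + 2 I$ ($t{\left(I,c \right)} = \left(5 + I\right) + I = 5 + 2 I$)
$z = -140$ ($z = -63 - \left(\left(5 + 2 \cdot 0\right) + 2\right) \left(6 + 5\right) = -63 - \left(\left(5 + 0\right) + 2\right) 11 = -63 - \left(5 + 2\right) 11 = -63 - 7 \cdot 11 = -63 - 77 = -140$)
$\left(P{\left(12 \right)} + z\right)^{2} = \left(\frac{1}{-8 + 12} - 140\right)^{2} = \left(\frac{1}{4} - 140\right)^{2} = \left(- \frac{559}{4}\right)^{2} = \frac{312481}{16}$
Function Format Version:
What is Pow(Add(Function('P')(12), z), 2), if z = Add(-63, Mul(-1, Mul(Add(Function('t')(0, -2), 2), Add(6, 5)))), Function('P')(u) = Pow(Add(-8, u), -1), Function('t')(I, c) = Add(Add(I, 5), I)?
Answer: Rational(312481, 16) ≈ 19530.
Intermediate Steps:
Function('t')(I, c) = Add(5, Mul(2, I)) (Function('t')(I, c) = Add(Add(5, I), I) = Add(5, Mul(2, I)))
z = -140 (z = Add(-63, Mul(-1, Mul(Add(Add(5, Mul(2, 0)), 2), Add(6, 5)))) = Add(-63, Mul(-1, Mul(Add(Add(5, 0), 2), 11))) = Add(-63, Mul(-1, Mul(Add(5, 2), 11))) = Add(-63, Mul(-1, Mul(7, 11))) = Add(-63, Mul(-1, 77)) = Add(-63, -77) = -140)
Pow(Add(Function('P')(12), z), 2) = Pow(Add(Pow(Add(-8, 12), -1), -140), 2) = Pow(Add(Pow(4, -1), -140), 2) = Pow(Add(Rational(1, 4), -140), 2) = Pow(Rational(-559, 4), 2) = Rational(312481, 16)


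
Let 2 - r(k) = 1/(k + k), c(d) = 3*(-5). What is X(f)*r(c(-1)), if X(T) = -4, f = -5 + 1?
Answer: -122/15 ≈ -8.1333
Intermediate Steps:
c(d) = -15
r(k) = 2 - 1/(2*k) (r(k) = 2 - 1/(k + k) = 2 - 1/(2*k))
f = -4
X(f)*r(c(-1)) = -4*(2 - ½/(-15)) = -4*(2 - ½*(-1/15)) = -4*(2 + 1/30) = -4*61/30 = -122/15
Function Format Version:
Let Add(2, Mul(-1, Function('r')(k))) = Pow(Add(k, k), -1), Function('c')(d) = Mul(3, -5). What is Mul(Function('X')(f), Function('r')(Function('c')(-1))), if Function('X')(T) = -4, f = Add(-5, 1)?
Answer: Rational(-122, 15) ≈ -8.1333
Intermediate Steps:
Function('c')(d) = -15
Function('r')(k) = Add(2, Mul(Rational(-1, 2), Pow(k, -1))) (Function('r')(k) = Add(2, Mul(-1, Pow(Add(k, k), -1))) = Add(2, Mul(-1, Pow(Mul(2, k), -1))) = Add(2, Mul(-1, Mul(Rational(1, 2), Pow(k, -1)))) = Add(2, Mul(Rational(-1, 2), Pow(k, -1))))
f = -4
Mul(Function('X')(f), Function('r')(Function('c')(-1))) = Mul(-4, Add(2, Mul(Rational(-1, 2), Pow(-15, -1)))) = Mul(-4, Add(2, Mul(Rational(-1, 2), Rational(-1, 15)))) = Mul(-4, Add(2, Rational(1, 30))) = Mul(-4, Rational(61, 30)) = Rational(-122, 15)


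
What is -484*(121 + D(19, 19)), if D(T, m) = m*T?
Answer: -233288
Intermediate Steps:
D(T, m) = T*m
-484*(121 + D(19, 19)) = -484*(121 + 19*19) = -484*(121 + 361) = -484*482 = -233288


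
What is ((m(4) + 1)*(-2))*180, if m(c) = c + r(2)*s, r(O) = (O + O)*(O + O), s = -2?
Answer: 9720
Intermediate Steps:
r(O) = 4*O² (r(O) = (2*O)*(2*O) = 4*O²)
m(c) = -32 + c (m(c) = c + (4*2²)*(-2) = c + (4*4)*(-2) = c + 16*(-2) = c - 32 = -32 + c)
((m(4) + 1)*(-2))*180 = (((-32 + 4) + 1)*(-2))*180 = ((-28 + 1)*(-2))*180 = -27*(-2)*180 = 54*180 = 9720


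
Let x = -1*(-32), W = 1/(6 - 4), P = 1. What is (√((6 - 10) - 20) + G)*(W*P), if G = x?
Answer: 16 + I*√6 ≈ 16.0 + 2.4495*I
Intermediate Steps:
W = ½ (W = 1/2 = ½ ≈ 0.50000)
x = 32
G = 32
(√((6 - 10) - 20) + G)*(W*P) = (√((6 - 10) - 20) + 32)*((½)*1) = (√(-4 - 20) + 32)*(½) = (√(-24) + 32)*(½) = (2*I*√6 + 32)*(½) = (32 + 2*I*√6)*(½) = 16 + I*√6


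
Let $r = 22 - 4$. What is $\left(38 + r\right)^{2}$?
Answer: $3136$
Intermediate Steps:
$r = 18$
$\left(38 + r\right)^{2} = \left(38 + 18\right)^{2} = 56^{2} = 3136$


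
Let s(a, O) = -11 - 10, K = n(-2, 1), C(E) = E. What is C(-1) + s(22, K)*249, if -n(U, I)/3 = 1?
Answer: -5230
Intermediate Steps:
n(U, I) = -3 (n(U, I) = -3*1 = -3)
K = -3
s(a, O) = -21
C(-1) + s(22, K)*249 = -1 - 21*249 = -1 - 5229 = -5230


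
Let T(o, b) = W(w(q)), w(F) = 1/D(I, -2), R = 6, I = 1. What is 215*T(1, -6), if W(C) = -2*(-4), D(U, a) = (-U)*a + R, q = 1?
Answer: 1720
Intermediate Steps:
D(U, a) = 6 - U*a (D(U, a) = (-U)*a + 6 = -U*a + 6 = 6 - U*a)
w(F) = ⅛ (w(F) = 1/(6 - 1*1*(-2)) = 1/(6 + 2) = 1/8 = ⅛)
W(C) = 8
T(o, b) = 8
215*T(1, -6) = 215*8 = 1720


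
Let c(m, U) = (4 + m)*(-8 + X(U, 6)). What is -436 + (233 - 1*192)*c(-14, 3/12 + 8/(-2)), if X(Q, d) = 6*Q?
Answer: 12069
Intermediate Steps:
c(m, U) = (-8 + 6*U)*(4 + m) (c(m, U) = (4 + m)*(-8 + 6*U) = (-8 + 6*U)*(4 + m))
-436 + (233 - 1*192)*c(-14, 3/12 + 8/(-2)) = -436 + (233 - 1*192)*(-32 - 8*(-14) + 24*(3/12 + 8/(-2)) + 6*(3/12 + 8/(-2))*(-14)) = -436 + (233 - 192)*(-32 + 112 + 24*(3*(1/12) + 8*(-½)) + 6*(3*(1/12) + 8*(-½))*(-14)) = -436 + 41*(-32 + 112 + 24*(¼ - 4) + 6*(¼ - 4)*(-14)) = -436 + 41*(-32 + 112 + 24*(-15/4) + 6*(-15/4)*(-14)) = -436 + 41*(-32 + 112 - 90 + 315) = -436 + 41*305 = -436 + 12505 = 12069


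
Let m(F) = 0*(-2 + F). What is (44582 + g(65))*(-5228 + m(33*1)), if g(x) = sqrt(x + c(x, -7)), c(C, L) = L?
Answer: -233074696 - 5228*sqrt(58) ≈ -2.3311e+8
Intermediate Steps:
m(F) = 0
g(x) = sqrt(-7 + x) (g(x) = sqrt(x - 7) = sqrt(-7 + x))
(44582 + g(65))*(-5228 + m(33*1)) = (44582 + sqrt(-7 + 65))*(-5228 + 0) = (44582 + sqrt(58))*(-5228) = -233074696 - 5228*sqrt(58)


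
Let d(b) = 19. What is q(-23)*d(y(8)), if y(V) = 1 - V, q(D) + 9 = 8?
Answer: -19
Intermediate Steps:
q(D) = -1 (q(D) = -9 + 8 = -1)
q(-23)*d(y(8)) = -1*19 = -19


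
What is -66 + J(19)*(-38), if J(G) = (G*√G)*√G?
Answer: -13784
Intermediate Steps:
J(G) = G² (J(G) = G^(3/2)*√G = G²)
-66 + J(19)*(-38) = -66 + 19²*(-38) = -66 + 361*(-38) = -66 - 13718 = -13784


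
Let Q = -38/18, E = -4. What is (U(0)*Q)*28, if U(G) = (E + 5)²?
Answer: -532/9 ≈ -59.111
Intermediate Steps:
Q = -19/9 (Q = -38*1/18 = -19/9 ≈ -2.1111)
U(G) = 1 (U(G) = (-4 + 5)² = 1² = 1)
(U(0)*Q)*28 = (1*(-19/9))*28 = -19/9*28 = -532/9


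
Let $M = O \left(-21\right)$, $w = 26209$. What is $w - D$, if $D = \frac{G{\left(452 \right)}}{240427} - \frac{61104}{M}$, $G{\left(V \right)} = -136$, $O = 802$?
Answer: $\frac{17685444812285}{674878589} \approx 26205.0$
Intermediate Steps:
$M = -16842$ ($M = 802 \left(-21\right) = -16842$)
$D = \frac{2448126816}{674878589}$ ($D = - \frac{136}{240427} - \frac{61104}{-16842} = \left(-136\right) \frac{1}{240427} - - \frac{10184}{2807} = - \frac{136}{240427} + \frac{10184}{2807} = \frac{2448126816}{674878589} \approx 3.6275$)
$w - D = 26209 - \frac{2448126816}{674878589} = \frac{17685444812285}{674878589}$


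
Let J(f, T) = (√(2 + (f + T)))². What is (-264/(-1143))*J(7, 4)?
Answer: 1144/381 ≈ 3.0026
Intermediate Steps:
J(f, T) = 2 + T + f (J(f, T) = (√(2 + (T + f)))² = (√(2 + T + f))² = 2 + T + f)
(-264/(-1143))*J(7, 4) = (-264/(-1143))*(2 + 4 + 7) = -264*(-1/1143)*13 = (88/381)*13 = 1144/381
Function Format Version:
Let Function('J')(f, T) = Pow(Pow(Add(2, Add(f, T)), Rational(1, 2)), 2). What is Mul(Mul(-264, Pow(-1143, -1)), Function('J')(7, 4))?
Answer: Rational(1144, 381) ≈ 3.0026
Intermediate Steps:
Function('J')(f, T) = Add(2, T, f) (Function('J')(f, T) = Pow(Pow(Add(2, Add(T, f)), Rational(1, 2)), 2) = Pow(Pow(Add(2, T, f), Rational(1, 2)), 2) = Add(2, T, f))
Mul(Mul(-264, Pow(-1143, -1)), Function('J')(7, 4)) = Mul(Mul(-264, Pow(-1143, -1)), Add(2, 4, 7)) = Mul(Mul(-264, Rational(-1, 1143)), 13) = Mul(Rational(88, 381), 13) = Rational(1144, 381)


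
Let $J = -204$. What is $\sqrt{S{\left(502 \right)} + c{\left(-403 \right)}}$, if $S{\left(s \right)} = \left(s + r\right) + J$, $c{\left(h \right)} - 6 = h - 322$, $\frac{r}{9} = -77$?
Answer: $i \sqrt{1114} \approx 33.377 i$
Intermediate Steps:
$r = -693$ ($r = 9 \left(-77\right) = -693$)
$c{\left(h \right)} = -316 + h$ ($c{\left(h \right)} = 6 + \left(h - 322\right) = 6 + \left(-322 + h\right) = -316 + h$)
$S{\left(s \right)} = -897 + s$ ($S{\left(s \right)} = \left(s - 693\right) - 204 = \left(-693 + s\right) - 204 = -897 + s$)
$\sqrt{S{\left(502 \right)} + c{\left(-403 \right)}} = \sqrt{\left(-897 + 502\right) - 719} = \sqrt{-395 - 719} = \sqrt{-1114} = i \sqrt{1114}$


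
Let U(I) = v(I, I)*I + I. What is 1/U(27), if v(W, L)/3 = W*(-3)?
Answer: -1/6534 ≈ -0.00015305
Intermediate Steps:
v(W, L) = -9*W (v(W, L) = 3*(W*(-3)) = 3*(-3*W) = -9*W)
U(I) = I - 9*I**2 (U(I) = (-9*I)*I + I = -9*I**2 + I = I - 9*I**2)
1/U(27) = 1/(27*(1 - 9*27)) = 1/(27*(1 - 243)) = 1/(27*(-242)) = 1/(-6534) = -1/6534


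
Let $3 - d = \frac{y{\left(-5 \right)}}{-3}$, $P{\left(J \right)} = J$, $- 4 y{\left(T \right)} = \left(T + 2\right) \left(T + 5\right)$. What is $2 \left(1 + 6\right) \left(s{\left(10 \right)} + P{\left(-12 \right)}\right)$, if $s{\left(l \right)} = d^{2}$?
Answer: $-42$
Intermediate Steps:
$y{\left(T \right)} = - \frac{\left(2 + T\right) \left(5 + T\right)}{4}$ ($y{\left(T \right)} = - \frac{\left(T + 2\right) \left(T + 5\right)}{4} = - \frac{\left(2 + T\right) \left(5 + T\right)}{4}$)
$d = 3$ ($d = 3 - \frac{- \frac{5}{2} - - \frac{35}{4} - \frac{\left(-5\right)^{2}}{4}}{-3} = 3 - \left(- \frac{5}{2} + \frac{35}{4} - \frac{25}{4}\right) \left(- \frac{1}{3}\right) = 3 - 0 \left(- \frac{1}{3}\right) = 3 - 0 = 3 + 0 = 3$)
$s{\left(l \right)} = 9$ ($s{\left(l \right)} = 3^{2} = 9$)
$2 \left(1 + 6\right) \left(s{\left(10 \right)} + P{\left(-12 \right)}\right) = 2 \left(1 + 6\right) \left(9 - 12\right) = 2 \cdot 7 \left(-3\right) = 14 \left(-3\right) = -42$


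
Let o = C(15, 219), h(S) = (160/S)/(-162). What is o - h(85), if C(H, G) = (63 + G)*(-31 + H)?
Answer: -6213008/1377 ≈ -4512.0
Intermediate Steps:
h(S) = -80/(81*S) (h(S) = (160/S)*(-1/162) = -80/(81*S))
C(H, G) = (-31 + H)*(63 + G)
o = -4512 (o = -1953 - 31*219 + 63*15 + 219*15 = -1953 - 6789 + 945 + 3285 = -4512)
o - h(85) = -4512 - (-80)/(81*85) = -4512 - 1*(-16/1377) = -4512 + 16/1377 = -6213008/1377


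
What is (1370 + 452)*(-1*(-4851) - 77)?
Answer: 8698228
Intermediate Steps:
(1370 + 452)*(-1*(-4851) - 77) = 1822*(4851 - 77) = 1822*4774 = 8698228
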